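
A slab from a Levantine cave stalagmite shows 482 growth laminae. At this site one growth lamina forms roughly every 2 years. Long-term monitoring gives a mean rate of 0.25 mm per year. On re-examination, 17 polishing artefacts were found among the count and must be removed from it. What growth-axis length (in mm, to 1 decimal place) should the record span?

232.5 mm

True growth lamina count = 482 − 17 = 465.
Multiplying by 2 years per growth lamina: 465 × 2 = 930 years.
930 years at 0.25 mm/year gives 0.25 × 930 = 232.5 mm.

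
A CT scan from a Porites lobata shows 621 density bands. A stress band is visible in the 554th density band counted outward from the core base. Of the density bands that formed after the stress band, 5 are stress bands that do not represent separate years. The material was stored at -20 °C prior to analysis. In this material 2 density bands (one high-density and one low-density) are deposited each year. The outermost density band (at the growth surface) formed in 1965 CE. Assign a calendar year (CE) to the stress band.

621 − 554 = 67 density bands lie beyond the stress band toward the growth surface.
Excluding 5 false density bands: 67 − 5 = 62.
With 2 density bands per year, 62 / 2 = 31 years.
The density band at the growth surface is 1965 CE, so the stress band dates to 1965 − 31 = 1934 CE.

1934 CE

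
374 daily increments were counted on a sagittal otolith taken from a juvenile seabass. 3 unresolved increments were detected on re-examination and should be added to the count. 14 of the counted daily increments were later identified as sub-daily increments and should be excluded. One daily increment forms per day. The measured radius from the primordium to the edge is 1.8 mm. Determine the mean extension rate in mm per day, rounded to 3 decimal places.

0.005 mm per day

Correcting the raw count gives 374 − 14 + 3 = 363 true daily increments.
1.8 mm over 363 days gives 1.8 / 363 ≈ 0.005 mm per day.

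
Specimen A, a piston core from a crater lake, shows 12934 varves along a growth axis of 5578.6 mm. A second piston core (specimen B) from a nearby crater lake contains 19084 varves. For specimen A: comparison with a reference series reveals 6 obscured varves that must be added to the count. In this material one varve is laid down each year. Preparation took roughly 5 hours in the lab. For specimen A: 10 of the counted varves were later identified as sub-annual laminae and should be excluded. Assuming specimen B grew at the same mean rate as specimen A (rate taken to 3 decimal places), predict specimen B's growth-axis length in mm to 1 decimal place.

Specimen A: true varve count = 12934 − 10 + 6 = 12930.
A: Extension rate ≈ 5578.6 / 12930 = 0.431 mm/yr.
Length of B = 0.431 × 19084 = 8225.2 mm.

8225.2 mm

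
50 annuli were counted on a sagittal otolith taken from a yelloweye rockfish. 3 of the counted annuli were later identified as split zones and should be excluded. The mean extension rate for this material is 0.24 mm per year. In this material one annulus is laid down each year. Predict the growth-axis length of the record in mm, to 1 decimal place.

11.3 mm

After corrections the count is 50 − 3 = 47 annuli.
47 years at 0.24 mm/year gives 0.24 × 47 = 11.3 mm.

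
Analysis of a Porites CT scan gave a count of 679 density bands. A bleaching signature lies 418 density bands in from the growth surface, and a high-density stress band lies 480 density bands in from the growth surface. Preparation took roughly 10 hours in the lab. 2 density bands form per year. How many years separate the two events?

The two markers are separated by 480 − 418 = 62 density bands.
With 2 density bands per year, 62 / 2 = 31 years.

31 yr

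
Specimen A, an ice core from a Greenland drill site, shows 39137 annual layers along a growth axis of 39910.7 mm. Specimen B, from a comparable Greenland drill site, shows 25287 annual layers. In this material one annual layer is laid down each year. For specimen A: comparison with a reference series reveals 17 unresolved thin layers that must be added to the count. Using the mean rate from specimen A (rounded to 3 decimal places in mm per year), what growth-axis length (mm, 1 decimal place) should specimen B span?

25767.5 mm

Specimen A: true annual layer count = 39137 + 17 = 39154.
A: Mean rate = 39910.7 mm / 39154 years ≈ 1.019 mm per year.
B's length ≈ 1.019 × 25287 = 25767.5 mm.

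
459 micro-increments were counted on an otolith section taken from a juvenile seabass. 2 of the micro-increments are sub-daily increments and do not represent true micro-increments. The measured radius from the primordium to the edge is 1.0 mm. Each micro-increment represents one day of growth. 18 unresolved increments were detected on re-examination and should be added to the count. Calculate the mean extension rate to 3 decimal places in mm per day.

0.002 mm per day

Correcting the raw count gives 459 − 2 + 18 = 475 true micro-increments.
Extension rate ≈ 1.0 / 475 = 0.002 mm per day.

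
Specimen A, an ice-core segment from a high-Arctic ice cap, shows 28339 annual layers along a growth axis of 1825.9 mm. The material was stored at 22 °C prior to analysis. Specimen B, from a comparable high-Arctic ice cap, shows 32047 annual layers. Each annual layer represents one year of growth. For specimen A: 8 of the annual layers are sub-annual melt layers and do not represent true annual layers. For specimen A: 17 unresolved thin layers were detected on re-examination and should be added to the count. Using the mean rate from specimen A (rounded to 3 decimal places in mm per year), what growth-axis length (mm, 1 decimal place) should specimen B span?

Specimen A: true annual layer count = 28339 − 8 + 17 = 28348.
A: 1825.9 mm over 28348 years gives 1825.9 / 28348 ≈ 0.064 mm/yr.
Length of B = 0.064 × 32047 = 2051.0 mm.

2051.0 mm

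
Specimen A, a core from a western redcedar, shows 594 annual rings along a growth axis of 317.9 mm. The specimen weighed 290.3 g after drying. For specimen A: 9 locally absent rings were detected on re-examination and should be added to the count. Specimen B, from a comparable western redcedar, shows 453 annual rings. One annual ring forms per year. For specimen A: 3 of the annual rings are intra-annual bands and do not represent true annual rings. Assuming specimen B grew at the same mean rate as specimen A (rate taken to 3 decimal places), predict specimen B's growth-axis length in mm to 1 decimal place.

240.1 mm

Specimen A: correcting the raw count gives 594 − 3 + 9 = 600 true annual rings.
A: Extension rate ≈ 317.9 / 600 = 0.530 mm/year.
B's length ≈ 0.530 × 453 = 240.1 mm.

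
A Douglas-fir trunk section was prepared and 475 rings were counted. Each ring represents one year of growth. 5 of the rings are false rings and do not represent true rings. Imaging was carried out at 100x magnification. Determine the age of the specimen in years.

True ring count = 475 − 5 = 470.
One ring per year makes the duration 470 years.

470 years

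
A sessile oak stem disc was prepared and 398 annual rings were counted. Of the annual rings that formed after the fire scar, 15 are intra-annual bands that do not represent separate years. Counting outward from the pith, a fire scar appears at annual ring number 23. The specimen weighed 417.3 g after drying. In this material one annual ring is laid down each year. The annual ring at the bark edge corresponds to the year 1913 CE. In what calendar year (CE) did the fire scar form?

1553 CE

The fire scar sits at annual ring 23 from the pith, so 398 − 23 = 375 annual rings formed after it.
Excluding 15 false annual rings: 375 − 15 = 360.
Counting back 360 years from 1913 CE places the fire scar in 1913 − 360 = 1553 CE.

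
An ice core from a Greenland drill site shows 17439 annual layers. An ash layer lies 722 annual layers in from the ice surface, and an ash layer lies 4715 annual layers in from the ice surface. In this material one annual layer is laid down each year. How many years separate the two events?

3993 yr

4715 − 722 = 3993 annual layers lie between the two events.
That is 3993 years at one annual layer per year.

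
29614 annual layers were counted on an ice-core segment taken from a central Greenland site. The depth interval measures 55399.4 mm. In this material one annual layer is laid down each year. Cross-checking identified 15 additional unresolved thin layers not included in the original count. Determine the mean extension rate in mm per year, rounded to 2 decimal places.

After corrections the count is 29614 + 15 = 29629 annual layers.
Extension rate ≈ 55399.4 / 29629 = 1.87 mm per year.

1.87 mm per year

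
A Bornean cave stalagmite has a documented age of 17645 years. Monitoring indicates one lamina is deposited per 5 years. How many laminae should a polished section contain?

One lamina every 5 years means 17645 / 5 = 3529 laminae.
So 3529 laminae should be present.

3529 laminae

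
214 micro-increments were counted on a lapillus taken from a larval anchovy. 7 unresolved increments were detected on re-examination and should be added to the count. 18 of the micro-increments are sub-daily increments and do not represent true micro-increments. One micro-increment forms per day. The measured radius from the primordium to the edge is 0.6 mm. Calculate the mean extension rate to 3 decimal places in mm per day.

Adjusted count: 214 − 18 + 7 = 203 micro-increments.
Extension rate ≈ 0.6 / 203 = 0.003 mm per day.

0.003 mm per day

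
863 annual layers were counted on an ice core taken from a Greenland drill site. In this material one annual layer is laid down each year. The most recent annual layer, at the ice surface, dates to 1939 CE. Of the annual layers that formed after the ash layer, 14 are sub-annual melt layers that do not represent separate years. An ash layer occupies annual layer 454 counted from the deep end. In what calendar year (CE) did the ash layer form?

Between annual layer 454 and the ice surface there are 863 − 454 = 409 annual layers.
409 − 14 false = 395 true annual layers after the ash layer.
Counting back 395 years from 1939 CE places the ash layer in 1939 − 395 = 1544 CE.

1544 CE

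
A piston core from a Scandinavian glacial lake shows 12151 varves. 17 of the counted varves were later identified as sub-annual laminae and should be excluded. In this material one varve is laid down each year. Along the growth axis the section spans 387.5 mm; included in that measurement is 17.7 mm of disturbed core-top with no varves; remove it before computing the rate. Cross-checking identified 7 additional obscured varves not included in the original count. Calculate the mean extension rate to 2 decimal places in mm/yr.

True varve count = 12151 − 17 + 7 = 12141.
Removing the 17.7 mm offcut leaves 387.5 − 17.7 = 369.8 mm.
Mean rate = 369.8 mm / 12141 years ≈ 0.03 mm/yr.

0.03 mm/yr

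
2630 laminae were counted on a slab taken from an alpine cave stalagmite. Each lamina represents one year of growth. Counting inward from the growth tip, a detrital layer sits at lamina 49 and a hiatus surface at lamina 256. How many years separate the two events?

The two markers are separated by 256 − 49 = 207 laminae.
That is 207 years at one lamina per year.

207 years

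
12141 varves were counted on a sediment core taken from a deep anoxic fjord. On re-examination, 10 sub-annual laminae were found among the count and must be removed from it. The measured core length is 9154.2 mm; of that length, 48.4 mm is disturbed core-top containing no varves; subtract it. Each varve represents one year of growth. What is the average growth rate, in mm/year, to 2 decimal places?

0.75 mm/year

Adjusted count: 12141 − 10 = 12131 varves.
The growth record spans 9154.2 − 48.4 = 9105.8 mm.
Extension rate ≈ 9105.8 / 12131 = 0.75 mm/year.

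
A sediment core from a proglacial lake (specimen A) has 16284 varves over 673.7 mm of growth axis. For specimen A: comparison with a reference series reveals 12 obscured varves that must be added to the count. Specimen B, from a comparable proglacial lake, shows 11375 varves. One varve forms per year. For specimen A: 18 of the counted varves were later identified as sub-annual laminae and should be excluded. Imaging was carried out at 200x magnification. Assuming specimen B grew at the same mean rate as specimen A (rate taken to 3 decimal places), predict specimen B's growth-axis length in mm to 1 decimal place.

466.4 mm

Specimen A: adjusted count: 16284 − 18 + 12 = 16278 varves.
A: 673.7 mm over 16278 years gives 673.7 / 16278 ≈ 0.041 mm per year.
B's length ≈ 0.041 × 11375 = 466.4 mm.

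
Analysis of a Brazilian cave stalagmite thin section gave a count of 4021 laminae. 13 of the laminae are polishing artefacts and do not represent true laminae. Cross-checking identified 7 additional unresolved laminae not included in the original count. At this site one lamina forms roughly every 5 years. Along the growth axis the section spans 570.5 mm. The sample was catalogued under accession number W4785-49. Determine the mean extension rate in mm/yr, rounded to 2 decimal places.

0.03 mm/yr

After corrections the count is 4021 − 13 + 7 = 4015 laminae.
4015 laminae at 5 years each span 4015 × 5 = 20075 years.
Extension rate ≈ 570.5 / 20075 = 0.03 mm/yr.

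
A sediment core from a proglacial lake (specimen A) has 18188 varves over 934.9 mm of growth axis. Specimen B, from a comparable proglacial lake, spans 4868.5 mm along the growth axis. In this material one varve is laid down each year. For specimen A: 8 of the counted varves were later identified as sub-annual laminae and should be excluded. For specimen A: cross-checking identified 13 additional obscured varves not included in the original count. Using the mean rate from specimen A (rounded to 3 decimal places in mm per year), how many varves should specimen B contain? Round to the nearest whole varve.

Specimen A: adjusted count: 18188 − 8 + 13 = 18193 varves.
A: Mean rate = 934.9 mm / 18193 years ≈ 0.051 mm per year.
Specimen B: 4868.5 mm / 0.051 mm per year = 95460.78 years ≈ 95461 varves.

95461 varves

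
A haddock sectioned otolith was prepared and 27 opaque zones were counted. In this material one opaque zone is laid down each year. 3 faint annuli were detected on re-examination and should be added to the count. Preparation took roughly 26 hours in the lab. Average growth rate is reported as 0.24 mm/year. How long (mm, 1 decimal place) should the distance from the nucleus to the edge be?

Correcting the raw count gives 27 + 3 = 30 true opaque zones.
Length ≈ 0.24 × 30 = 7.2 mm.

7.2 mm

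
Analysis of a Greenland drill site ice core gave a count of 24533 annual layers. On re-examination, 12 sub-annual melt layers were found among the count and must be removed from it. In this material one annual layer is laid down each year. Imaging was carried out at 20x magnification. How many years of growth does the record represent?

Adjusted count: 24533 − 12 = 24521 annual layers.
One annual layer per year makes the duration 24521 years.

24521 yr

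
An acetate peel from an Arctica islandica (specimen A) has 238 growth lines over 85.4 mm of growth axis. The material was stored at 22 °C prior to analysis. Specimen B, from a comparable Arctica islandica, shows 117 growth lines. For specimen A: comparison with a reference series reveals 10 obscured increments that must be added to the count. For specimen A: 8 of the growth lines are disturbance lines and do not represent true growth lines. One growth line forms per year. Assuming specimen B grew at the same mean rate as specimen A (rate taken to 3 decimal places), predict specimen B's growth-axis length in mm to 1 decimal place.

Specimen A: after corrections the count is 238 − 8 + 10 = 240 growth lines.
A: Mean rate = 85.4 mm / 240 years ≈ 0.356 mm per year.
Length of B = 0.356 × 117 = 41.7 mm.

41.7 mm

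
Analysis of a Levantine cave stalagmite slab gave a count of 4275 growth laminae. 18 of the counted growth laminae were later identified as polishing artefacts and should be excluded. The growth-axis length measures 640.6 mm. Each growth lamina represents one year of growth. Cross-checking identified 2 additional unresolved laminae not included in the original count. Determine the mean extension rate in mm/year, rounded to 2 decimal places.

Adjusted count: 4275 − 18 + 2 = 4259 growth laminae.
Extension rate ≈ 640.6 / 4259 = 0.15 mm/year.

0.15 mm/year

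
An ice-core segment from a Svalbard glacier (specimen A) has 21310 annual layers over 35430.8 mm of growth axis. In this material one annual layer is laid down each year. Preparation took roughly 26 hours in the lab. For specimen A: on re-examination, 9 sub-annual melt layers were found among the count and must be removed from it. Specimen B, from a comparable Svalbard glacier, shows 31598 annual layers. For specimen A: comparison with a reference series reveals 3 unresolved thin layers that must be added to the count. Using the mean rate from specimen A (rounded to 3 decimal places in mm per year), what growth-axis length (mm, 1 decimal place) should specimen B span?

52547.5 mm

Specimen A: correcting the raw count gives 21310 − 9 + 3 = 21304 true annual layers.
A: Extension rate ≈ 35430.8 / 21304 = 1.663 mm per year.
For B, 1.663 mm/year × 31598 years = 52547.5 mm.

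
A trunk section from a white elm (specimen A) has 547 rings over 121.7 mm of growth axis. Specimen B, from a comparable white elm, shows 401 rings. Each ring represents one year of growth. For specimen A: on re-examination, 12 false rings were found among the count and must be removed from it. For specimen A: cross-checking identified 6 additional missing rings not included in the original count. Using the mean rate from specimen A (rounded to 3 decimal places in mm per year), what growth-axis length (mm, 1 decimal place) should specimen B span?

Specimen A: adjusted count: 547 − 12 + 6 = 541 rings.
A: Mean rate = 121.7 mm / 541 years ≈ 0.225 mm/year.
Length of B = 0.225 × 401 = 90.2 mm.

90.2 mm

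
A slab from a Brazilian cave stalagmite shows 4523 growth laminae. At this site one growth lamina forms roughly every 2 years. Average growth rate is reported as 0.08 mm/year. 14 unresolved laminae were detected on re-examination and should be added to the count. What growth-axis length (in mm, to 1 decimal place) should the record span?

725.9 mm

After corrections the count is 4523 + 14 = 4537 growth laminae.
Multiplying by 2 years per growth lamina: 4537 × 2 = 9074 years.
Length ≈ 0.08 × 9074 = 725.9 mm.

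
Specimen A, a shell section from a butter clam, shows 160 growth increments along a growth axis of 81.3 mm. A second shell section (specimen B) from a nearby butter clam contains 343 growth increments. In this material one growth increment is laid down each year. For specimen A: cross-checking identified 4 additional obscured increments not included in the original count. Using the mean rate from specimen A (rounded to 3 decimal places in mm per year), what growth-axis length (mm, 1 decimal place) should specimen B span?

170.1 mm

Specimen A: true growth increment count = 160 + 4 = 164.
A: Mean rate = 81.3 mm / 164 years ≈ 0.496 mm/yr.
For B, 0.496 mm/year × 343 years = 170.1 mm.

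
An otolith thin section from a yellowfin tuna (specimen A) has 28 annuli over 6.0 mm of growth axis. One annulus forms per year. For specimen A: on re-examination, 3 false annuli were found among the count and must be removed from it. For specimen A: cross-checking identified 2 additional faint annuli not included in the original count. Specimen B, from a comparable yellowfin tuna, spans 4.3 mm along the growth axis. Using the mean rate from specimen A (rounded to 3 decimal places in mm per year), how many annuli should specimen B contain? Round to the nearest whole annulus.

19 annuli

Specimen A: after corrections the count is 28 − 3 + 2 = 27 annuli.
A: Extension rate ≈ 6.0 / 27 = 0.222 mm/year.
For B, 4.3 / 0.222 = 19.37 years ≈ 19 annuli.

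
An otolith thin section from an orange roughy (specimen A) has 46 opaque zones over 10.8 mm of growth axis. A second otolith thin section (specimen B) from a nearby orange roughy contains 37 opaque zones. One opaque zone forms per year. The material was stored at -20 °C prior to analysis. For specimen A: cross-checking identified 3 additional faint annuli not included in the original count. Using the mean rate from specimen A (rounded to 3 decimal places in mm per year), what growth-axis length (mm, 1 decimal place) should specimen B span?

8.1 mm

Specimen A: after corrections the count is 46 + 3 = 49 opaque zones.
A: 10.8 mm over 49 years gives 10.8 / 49 ≈ 0.220 mm/year.
For B, 0.220 mm/year × 37 years = 8.1 mm.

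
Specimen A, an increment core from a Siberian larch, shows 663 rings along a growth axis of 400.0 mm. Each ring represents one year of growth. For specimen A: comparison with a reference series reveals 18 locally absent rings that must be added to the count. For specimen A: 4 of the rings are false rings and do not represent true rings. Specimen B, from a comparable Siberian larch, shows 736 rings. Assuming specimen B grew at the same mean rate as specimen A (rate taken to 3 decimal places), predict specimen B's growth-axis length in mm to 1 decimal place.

Specimen A: after corrections the count is 663 − 4 + 18 = 677 rings.
A: 400.0 mm over 677 years gives 400.0 / 677 ≈ 0.591 mm/year.
Length of B = 0.591 × 736 = 435.0 mm.

435.0 mm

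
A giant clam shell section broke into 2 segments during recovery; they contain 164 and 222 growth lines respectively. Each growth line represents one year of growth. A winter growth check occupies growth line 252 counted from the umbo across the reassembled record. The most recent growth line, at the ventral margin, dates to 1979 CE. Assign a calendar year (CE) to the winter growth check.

Total growth lines = 164 + 222 = 386.
386 − 252 = 134 growth lines lie beyond the winter growth check toward the ventral margin.
The growth line at the ventral margin is 1979 CE, so the winter growth check dates to 1979 − 134 = 1845 CE.

1845 CE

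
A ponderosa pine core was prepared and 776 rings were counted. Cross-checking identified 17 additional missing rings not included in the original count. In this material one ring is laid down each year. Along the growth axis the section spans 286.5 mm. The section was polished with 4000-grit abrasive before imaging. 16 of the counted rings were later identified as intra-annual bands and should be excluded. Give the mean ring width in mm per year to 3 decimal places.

True ring count = 776 − 16 + 17 = 777.
Extension rate ≈ 286.5 / 777 = 0.369 mm per year.

0.369 mm per year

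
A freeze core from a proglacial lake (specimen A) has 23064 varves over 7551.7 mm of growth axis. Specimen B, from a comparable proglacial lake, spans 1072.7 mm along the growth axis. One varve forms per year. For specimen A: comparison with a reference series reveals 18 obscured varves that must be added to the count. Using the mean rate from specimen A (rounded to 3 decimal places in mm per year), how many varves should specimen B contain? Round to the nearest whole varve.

3280 varves

Specimen A: correcting the raw count gives 23064 + 18 = 23082 true varves.
A: Mean rate = 7551.7 mm / 23082 years ≈ 0.327 mm per year.
Specimen B: 1072.7 mm / 0.327 mm per year = 3280.43 years ≈ 3280 varves.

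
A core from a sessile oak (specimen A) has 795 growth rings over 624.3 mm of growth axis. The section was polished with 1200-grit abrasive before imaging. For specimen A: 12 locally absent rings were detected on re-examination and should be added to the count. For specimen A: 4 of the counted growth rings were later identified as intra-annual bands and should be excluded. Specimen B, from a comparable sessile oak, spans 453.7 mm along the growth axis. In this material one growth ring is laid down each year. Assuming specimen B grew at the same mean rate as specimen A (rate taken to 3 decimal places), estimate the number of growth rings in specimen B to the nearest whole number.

Specimen A: after corrections the count is 795 − 4 + 12 = 803 growth rings.
A: Mean rate = 624.3 mm / 803 years ≈ 0.777 mm/year.
B spans 453.7 / 0.777 = 583.91 years ≈ 584 growth rings.

584 growth rings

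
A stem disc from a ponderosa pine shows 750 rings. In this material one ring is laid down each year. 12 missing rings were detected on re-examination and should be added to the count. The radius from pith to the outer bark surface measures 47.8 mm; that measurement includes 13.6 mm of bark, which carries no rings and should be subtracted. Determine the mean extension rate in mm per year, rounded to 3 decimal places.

Correcting the raw count gives 750 + 12 = 762 true rings.
Net length = 47.8 − 13.6 = 34.2 mm.
Mean rate = 34.2 mm / 762 years ≈ 0.045 mm per year.

0.045 mm per year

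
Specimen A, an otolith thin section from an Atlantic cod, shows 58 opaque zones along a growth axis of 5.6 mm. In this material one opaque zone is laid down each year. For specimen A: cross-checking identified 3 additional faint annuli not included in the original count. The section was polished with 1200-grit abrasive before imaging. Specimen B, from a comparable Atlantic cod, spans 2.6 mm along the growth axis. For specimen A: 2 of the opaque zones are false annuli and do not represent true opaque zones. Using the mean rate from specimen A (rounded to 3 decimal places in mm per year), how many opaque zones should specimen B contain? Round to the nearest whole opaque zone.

27 opaque zones

Specimen A: adjusted count: 58 − 2 + 3 = 59 opaque zones.
A: Extension rate ≈ 5.6 / 59 = 0.095 mm per year.
For B, 2.6 / 0.095 = 27.37 years ≈ 27 opaque zones.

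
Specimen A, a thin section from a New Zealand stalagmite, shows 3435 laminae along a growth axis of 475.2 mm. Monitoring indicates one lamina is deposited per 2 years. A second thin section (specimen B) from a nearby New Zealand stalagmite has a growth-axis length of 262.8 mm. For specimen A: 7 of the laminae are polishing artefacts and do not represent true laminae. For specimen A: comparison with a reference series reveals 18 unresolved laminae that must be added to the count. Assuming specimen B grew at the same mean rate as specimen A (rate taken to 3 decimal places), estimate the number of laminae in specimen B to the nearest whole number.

Specimen A: correcting the raw count gives 3435 − 7 + 18 = 3446 true laminae.
Specimen A: at 2 years per lamina, 3446 × 2 = 6892 years.
A: 475.2 mm over 6892 years gives 475.2 / 6892 ≈ 0.069 mm/yr.
B spans 262.8 / 0.069 = 3808.70 years; at 2 years per lamina that is 3808.70 / 2 ≈ 1904 laminae.

1904 laminae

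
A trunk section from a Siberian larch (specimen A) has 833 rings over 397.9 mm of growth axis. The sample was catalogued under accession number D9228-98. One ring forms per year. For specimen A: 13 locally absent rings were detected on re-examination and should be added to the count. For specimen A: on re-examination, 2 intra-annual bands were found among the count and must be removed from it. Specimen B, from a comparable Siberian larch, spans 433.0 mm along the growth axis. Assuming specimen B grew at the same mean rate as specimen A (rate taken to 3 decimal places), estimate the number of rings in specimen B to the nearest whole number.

Specimen A: true ring count = 833 − 2 + 13 = 844.
A: 397.9 mm over 844 years gives 397.9 / 844 ≈ 0.471 mm/year.
Specimen B: 433.0 mm / 0.471 mm per year = 919.32 years ≈ 919 rings.

919 rings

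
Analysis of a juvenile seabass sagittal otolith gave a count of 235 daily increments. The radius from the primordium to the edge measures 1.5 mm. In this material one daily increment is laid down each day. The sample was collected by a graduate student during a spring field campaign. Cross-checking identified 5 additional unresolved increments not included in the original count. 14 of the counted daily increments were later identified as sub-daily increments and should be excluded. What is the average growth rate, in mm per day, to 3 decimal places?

Adjusted count: 235 − 14 + 5 = 226 daily increments.
1.5 mm over 226 days gives 1.5 / 226 ≈ 0.007 mm per day.

0.007 mm per day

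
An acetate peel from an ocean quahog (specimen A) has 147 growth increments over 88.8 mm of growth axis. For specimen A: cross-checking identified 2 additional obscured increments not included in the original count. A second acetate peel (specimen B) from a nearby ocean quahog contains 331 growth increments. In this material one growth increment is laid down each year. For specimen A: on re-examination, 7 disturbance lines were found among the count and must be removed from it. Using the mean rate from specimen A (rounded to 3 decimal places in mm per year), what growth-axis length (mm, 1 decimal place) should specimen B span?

206.9 mm

Specimen A: adjusted count: 147 − 7 + 2 = 142 growth increments.
A: 88.8 mm over 142 years gives 88.8 / 142 ≈ 0.625 mm/yr.
For B, 0.625 mm/year × 331 years = 206.9 mm.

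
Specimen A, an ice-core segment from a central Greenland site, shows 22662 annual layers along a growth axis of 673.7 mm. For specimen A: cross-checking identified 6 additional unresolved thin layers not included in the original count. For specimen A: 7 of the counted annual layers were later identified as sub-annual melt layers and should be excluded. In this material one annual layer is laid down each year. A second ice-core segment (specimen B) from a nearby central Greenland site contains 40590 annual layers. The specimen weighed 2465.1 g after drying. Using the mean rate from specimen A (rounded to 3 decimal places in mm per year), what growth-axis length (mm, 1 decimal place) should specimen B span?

Specimen A: adjusted count: 22662 − 7 + 6 = 22661 annual layers.
A: Extension rate ≈ 673.7 / 22661 = 0.030 mm/yr.
For B, 0.030 mm/year × 40590 years = 1217.7 mm.

1217.7 mm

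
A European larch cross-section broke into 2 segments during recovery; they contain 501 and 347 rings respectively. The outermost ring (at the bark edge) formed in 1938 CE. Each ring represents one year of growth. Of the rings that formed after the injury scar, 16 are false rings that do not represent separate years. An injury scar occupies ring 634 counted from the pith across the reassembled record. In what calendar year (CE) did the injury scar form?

1740 CE

Total rings = 501 + 347 = 848.
The injury scar sits at ring 634 from the pith, so 848 − 634 = 214 rings formed after it.
Excluding 16 false rings: 214 − 16 = 198.
Counting back 198 years from 1938 CE places the injury scar in 1938 − 198 = 1740 CE.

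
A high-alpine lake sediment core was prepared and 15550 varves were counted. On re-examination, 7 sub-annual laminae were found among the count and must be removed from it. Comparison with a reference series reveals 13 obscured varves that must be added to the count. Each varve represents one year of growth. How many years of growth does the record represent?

15556 years

Correcting the raw count gives 15550 − 7 + 13 = 15556 true varves.
With a one-to-one varve periodicity this is 15556 years.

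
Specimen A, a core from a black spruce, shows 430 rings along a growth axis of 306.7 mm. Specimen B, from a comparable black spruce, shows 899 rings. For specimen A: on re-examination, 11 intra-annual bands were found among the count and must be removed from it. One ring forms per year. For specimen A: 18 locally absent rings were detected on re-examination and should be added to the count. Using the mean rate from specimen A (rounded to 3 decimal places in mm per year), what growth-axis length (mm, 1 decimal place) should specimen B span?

631.1 mm

Specimen A: after corrections the count is 430 − 11 + 18 = 437 rings.
A: Mean rate = 306.7 mm / 437 years ≈ 0.702 mm/year.
For B, 0.702 mm/year × 899 years = 631.1 mm.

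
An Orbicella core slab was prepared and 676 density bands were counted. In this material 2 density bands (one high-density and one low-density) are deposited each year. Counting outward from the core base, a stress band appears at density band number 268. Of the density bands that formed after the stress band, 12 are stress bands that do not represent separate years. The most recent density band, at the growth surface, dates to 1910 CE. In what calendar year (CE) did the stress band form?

Between density band 268 and the growth surface there are 676 − 268 = 408 density bands.
Removing the 12 false density bands leaves 408 − 12 = 396 true density bands beyond the stress band.
Dividing by 2 density bands per year: 396 / 2 = 198 years.
Counting back 198 years from 1910 CE places the stress band in 1910 − 198 = 1712 CE.

1712 CE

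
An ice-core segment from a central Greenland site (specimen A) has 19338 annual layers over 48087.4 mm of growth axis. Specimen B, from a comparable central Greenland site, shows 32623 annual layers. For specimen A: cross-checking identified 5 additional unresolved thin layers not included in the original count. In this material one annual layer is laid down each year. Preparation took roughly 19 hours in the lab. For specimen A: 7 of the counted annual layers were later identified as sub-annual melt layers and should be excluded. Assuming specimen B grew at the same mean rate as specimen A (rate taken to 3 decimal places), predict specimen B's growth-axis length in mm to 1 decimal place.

81133.4 mm

Specimen A: true annual layer count = 19338 − 7 + 5 = 19336.
A: Extension rate ≈ 48087.4 / 19336 = 2.487 mm/yr.
Length of B = 2.487 × 32623 = 81133.4 mm.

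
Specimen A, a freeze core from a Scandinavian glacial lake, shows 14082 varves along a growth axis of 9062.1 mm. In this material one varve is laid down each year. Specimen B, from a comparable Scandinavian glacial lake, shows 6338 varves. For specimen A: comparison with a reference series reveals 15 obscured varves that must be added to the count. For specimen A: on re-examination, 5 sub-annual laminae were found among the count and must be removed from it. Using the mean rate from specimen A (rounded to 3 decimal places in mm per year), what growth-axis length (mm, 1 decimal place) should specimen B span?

Specimen A: adjusted count: 14082 − 5 + 15 = 14092 varves.
A: 9062.1 mm over 14092 years gives 9062.1 / 14092 ≈ 0.643 mm/yr.
B's length ≈ 0.643 × 6338 = 4075.3 mm.

4075.3 mm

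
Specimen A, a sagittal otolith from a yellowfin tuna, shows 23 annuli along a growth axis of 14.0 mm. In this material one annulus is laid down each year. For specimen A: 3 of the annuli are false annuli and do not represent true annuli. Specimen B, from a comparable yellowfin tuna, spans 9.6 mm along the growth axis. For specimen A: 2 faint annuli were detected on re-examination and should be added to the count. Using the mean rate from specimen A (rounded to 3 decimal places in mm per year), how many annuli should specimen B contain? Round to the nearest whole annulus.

15 annuli

Specimen A: after corrections the count is 23 − 3 + 2 = 22 annuli.
A: Extension rate ≈ 14.0 / 22 = 0.636 mm/year.
B spans 9.6 / 0.636 = 15.09 years ≈ 15 annuli.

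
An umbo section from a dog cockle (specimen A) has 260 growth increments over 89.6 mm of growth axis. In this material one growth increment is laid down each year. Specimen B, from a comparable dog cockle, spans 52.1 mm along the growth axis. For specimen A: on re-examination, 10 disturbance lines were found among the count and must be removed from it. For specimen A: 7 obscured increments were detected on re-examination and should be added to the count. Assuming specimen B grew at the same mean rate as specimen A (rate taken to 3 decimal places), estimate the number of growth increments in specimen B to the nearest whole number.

149 growth increments

Specimen A: adjusted count: 260 − 10 + 7 = 257 growth increments.
A: Extension rate ≈ 89.6 / 257 = 0.349 mm/year.
For B, 52.1 / 0.349 = 149.28 years ≈ 149 growth increments.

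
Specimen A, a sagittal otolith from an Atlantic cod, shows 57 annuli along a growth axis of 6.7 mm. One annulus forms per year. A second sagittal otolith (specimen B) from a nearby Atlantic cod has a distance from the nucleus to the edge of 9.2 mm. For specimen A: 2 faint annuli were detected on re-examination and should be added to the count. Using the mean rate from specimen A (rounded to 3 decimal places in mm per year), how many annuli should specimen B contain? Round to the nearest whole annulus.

Specimen A: true annulus count = 57 + 2 = 59.
A: Mean rate = 6.7 mm / 59 years ≈ 0.114 mm/yr.
Specimen B: 9.2 mm / 0.114 mm per year = 80.70 years ≈ 81 annuli.

81 annuli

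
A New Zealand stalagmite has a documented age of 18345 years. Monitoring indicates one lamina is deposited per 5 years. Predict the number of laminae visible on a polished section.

One lamina every 5 years means 18345 / 5 = 3669 laminae.
So 3669 laminae should be present.

3669 laminae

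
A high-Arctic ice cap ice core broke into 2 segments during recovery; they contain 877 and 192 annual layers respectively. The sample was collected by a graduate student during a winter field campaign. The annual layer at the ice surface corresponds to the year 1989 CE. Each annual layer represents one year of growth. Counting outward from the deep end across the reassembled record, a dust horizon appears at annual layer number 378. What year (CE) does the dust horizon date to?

Total annual layers = 877 + 192 = 1069.
1069 − 378 = 691 annual layers lie beyond the dust horizon toward the ice surface.
The annual layer at the ice surface is 1989 CE, so the dust horizon dates to 1989 − 691 = 1298 CE.

1298 CE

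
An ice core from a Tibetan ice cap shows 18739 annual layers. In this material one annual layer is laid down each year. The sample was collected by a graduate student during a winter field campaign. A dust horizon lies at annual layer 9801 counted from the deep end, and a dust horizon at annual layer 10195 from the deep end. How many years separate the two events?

394 yr

Separation: 10195 − 9801 = 394 annual layers.
At one annual layer per year, 394 years elapsed between them.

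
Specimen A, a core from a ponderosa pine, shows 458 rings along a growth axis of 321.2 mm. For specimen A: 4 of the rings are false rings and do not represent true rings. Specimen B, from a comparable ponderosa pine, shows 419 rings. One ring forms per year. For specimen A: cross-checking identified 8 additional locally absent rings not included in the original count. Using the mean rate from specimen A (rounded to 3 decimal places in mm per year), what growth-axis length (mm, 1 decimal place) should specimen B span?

Specimen A: after corrections the count is 458 − 4 + 8 = 462 rings.
A: Extension rate ≈ 321.2 / 462 = 0.695 mm per year.
B's length ≈ 0.695 × 419 = 291.2 mm.

291.2 mm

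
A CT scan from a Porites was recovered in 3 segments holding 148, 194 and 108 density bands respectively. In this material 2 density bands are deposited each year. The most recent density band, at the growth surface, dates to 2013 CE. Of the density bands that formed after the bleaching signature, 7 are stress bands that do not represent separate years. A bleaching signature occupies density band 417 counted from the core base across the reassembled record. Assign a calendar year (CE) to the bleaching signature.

2000 CE

Total density bands = 148 + 194 + 108 = 450.
The bleaching signature sits at density band 417 from the core base, so 450 − 417 = 33 density bands formed after it.
33 − 7 false = 26 true density bands after the bleaching signature.
With 2 density bands per year, 26 / 2 = 13 years.
2013 − 13 = 2000 CE.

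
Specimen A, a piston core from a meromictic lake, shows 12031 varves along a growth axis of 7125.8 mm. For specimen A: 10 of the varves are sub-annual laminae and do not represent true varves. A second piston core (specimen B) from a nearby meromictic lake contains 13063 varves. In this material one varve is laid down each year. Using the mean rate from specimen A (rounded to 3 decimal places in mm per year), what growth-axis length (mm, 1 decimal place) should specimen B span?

7746.4 mm

Specimen A: correcting the raw count gives 12031 − 10 = 12021 true varves.
A: Extension rate ≈ 7125.8 / 12021 = 0.593 mm/yr.
Length of B = 0.593 × 13063 = 7746.4 mm.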